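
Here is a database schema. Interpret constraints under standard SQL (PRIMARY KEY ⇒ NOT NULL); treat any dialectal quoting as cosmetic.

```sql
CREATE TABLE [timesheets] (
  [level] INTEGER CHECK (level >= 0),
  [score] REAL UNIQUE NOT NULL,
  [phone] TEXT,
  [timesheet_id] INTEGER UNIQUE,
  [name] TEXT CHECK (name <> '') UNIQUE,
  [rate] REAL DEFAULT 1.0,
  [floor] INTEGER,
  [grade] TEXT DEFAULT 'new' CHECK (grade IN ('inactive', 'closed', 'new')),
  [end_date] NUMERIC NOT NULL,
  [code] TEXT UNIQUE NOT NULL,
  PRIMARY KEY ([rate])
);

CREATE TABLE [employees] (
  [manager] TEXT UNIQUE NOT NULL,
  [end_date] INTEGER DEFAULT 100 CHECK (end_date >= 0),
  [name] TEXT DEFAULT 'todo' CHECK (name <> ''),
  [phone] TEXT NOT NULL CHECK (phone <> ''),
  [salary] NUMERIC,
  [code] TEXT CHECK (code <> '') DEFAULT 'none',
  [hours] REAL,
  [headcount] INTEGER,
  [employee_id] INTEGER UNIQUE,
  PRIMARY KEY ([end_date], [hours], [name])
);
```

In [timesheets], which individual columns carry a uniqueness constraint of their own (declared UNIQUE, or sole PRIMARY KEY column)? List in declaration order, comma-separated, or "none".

- level: no UNIQUE or single-column PK constraint.
- score: declared UNIQUE → unique.
- phone: no UNIQUE or single-column PK constraint.
- timesheet_id: declared UNIQUE → unique.
- name: declared UNIQUE → unique.
- rate: single-column PRIMARY KEY → unique.
- floor: no UNIQUE or single-column PK constraint.
- grade: no UNIQUE or single-column PK constraint.
- end_date: no UNIQUE or single-column PK constraint.
- code: declared UNIQUE → unique.

score, timesheet_id, name, rate, code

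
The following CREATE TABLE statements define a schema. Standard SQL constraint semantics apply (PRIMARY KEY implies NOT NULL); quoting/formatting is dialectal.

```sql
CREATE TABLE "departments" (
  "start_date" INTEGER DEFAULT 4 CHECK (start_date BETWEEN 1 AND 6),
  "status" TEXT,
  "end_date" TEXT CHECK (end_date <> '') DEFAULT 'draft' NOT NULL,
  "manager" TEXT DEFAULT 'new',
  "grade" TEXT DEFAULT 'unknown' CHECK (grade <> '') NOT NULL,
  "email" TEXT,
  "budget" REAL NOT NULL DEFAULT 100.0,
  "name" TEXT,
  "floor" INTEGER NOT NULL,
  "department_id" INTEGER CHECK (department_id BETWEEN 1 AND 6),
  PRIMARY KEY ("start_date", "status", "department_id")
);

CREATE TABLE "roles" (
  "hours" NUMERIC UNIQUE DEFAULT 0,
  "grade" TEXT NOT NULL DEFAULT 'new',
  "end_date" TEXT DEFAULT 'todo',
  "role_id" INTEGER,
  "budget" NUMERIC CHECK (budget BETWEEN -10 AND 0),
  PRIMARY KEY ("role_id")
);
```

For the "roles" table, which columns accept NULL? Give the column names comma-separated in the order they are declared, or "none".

- hours: UNIQUE does not imply NOT NULL → nullable.
- grade: declared NOT NULL → not nullable.
- end_date: DEFAULT only fills an omitted column; an explicit NULL is still allowed → nullable.
- role_id: part of the PRIMARY KEY, which implies NOT NULL → not nullable.
- budget: CHECK does not forbid NULL (a CHECK constraint passes when its expression is NULL) → nullable.

hours, end_date, budget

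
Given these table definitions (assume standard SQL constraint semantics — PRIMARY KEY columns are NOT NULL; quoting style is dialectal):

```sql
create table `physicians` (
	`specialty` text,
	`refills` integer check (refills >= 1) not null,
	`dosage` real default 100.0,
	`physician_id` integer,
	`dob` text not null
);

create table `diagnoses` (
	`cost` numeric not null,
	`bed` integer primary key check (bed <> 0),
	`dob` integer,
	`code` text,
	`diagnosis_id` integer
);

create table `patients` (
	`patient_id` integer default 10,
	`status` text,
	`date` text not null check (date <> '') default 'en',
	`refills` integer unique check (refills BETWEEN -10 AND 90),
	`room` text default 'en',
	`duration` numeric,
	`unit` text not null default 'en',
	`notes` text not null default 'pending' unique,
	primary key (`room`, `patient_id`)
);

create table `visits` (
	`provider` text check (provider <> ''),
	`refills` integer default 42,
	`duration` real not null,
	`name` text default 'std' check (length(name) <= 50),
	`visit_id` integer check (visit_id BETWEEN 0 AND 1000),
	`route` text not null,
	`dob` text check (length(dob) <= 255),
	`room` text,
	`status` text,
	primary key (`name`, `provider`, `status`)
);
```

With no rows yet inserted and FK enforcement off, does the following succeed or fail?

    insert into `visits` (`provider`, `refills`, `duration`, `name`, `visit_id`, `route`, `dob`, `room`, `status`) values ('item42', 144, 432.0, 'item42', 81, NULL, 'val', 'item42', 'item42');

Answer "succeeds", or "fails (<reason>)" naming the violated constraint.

fails (NOT NULL on route)

route is explicitly set to NULL, but route is declared NOT NULL.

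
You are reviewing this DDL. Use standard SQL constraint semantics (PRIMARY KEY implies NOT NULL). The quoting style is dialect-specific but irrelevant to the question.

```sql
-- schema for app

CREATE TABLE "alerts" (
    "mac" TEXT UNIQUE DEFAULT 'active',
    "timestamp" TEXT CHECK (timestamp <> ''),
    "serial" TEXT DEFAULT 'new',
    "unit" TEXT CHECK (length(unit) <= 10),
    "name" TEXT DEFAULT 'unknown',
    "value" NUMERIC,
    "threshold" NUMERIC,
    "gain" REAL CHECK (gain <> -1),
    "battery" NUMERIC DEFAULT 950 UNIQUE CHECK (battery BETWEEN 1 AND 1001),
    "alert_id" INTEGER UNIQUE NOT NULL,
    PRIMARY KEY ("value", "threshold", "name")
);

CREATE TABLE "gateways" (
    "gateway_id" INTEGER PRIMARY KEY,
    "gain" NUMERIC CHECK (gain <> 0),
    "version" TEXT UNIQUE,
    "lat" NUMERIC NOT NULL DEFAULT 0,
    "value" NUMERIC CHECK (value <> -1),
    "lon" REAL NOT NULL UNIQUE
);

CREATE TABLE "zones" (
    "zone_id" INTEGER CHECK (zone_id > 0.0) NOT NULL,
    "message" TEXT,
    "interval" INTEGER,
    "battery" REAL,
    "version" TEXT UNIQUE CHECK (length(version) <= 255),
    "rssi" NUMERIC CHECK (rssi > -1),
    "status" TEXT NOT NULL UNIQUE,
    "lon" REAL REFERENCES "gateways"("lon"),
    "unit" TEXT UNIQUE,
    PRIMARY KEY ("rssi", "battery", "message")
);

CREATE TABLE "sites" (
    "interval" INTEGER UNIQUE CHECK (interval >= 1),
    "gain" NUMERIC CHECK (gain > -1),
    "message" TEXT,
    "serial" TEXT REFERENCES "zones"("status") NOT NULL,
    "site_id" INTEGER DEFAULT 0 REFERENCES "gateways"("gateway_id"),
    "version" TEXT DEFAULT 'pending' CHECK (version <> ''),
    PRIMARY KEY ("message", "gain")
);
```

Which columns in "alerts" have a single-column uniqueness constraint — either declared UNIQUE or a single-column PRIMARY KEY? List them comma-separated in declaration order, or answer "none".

mac, battery, alert_id

- mac: declared UNIQUE → unique.
- timestamp: no UNIQUE or single-column PK constraint.
- serial: no UNIQUE or single-column PK constraint.
- unit: no UNIQUE or single-column PK constraint.
- name: part of a composite PRIMARY KEY — only the tuple is unique, not this column on its own.
- value: part of a composite PRIMARY KEY — only the tuple is unique, not this column on its own.
- threshold: part of a composite PRIMARY KEY — only the tuple is unique, not this column on its own.
- gain: no UNIQUE or single-column PK constraint.
- battery: declared UNIQUE → unique.
- alert_id: declared UNIQUE → unique.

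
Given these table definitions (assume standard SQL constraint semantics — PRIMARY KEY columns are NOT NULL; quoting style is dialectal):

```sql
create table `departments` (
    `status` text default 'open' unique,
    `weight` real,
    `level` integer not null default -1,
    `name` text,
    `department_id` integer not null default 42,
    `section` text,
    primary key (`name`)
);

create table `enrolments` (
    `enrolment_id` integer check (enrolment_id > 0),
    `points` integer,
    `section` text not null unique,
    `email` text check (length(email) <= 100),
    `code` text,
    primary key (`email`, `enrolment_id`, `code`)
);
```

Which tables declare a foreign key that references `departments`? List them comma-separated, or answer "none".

No REFERENCES clause anywhere in the schema names departments.

none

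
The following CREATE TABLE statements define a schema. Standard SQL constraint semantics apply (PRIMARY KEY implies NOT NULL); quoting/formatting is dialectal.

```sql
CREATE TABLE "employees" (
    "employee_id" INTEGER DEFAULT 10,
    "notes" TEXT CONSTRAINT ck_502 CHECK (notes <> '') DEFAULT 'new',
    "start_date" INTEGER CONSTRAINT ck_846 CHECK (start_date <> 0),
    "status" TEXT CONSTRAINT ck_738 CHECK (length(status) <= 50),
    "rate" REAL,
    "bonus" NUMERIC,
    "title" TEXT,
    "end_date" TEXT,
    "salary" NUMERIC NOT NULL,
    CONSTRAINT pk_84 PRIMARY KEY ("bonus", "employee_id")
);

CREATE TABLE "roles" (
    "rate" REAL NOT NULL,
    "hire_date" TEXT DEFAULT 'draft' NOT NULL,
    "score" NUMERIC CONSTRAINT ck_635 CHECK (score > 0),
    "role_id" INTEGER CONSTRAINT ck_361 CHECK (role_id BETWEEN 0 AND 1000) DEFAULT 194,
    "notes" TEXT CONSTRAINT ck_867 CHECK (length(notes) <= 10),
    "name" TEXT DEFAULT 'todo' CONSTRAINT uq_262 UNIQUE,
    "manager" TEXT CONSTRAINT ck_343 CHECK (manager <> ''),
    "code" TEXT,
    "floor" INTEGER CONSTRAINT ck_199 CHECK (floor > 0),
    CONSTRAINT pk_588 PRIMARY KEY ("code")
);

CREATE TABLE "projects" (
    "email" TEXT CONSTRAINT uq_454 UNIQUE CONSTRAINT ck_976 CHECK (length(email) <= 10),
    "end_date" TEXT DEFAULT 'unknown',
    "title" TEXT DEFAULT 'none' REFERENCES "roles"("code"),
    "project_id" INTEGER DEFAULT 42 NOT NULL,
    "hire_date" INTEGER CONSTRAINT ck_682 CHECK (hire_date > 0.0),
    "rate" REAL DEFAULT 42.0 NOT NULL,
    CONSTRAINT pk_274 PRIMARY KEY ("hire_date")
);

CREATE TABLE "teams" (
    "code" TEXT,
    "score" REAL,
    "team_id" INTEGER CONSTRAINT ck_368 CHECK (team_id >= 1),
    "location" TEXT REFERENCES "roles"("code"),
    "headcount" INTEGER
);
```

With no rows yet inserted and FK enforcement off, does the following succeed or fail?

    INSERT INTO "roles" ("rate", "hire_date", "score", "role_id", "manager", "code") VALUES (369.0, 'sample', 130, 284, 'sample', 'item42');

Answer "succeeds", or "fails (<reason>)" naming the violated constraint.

NOT NULL columns: code is supplied; hire_date is supplied; rate is supplied.
CHECK constraints: 130 satisfies (score > 0); 284 satisfies (role_id BETWEEN 0 AND 1000); 'sample' satisfies (manager <> '').
No constraint is violated.

succeeds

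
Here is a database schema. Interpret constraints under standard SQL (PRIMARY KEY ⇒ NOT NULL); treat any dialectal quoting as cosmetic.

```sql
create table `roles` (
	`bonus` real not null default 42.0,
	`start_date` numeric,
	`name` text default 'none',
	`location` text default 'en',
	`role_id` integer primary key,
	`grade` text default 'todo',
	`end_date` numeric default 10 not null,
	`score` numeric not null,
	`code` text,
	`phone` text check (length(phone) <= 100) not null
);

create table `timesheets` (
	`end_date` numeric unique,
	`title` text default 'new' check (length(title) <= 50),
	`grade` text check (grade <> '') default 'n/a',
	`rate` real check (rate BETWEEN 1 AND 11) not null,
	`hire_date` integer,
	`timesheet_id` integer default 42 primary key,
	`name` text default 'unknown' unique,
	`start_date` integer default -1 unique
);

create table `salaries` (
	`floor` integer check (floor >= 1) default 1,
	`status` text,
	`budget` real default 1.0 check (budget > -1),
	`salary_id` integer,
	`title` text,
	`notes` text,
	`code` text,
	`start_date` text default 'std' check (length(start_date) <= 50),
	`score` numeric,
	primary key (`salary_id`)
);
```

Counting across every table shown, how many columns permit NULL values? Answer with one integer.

roles: 5 nullable (start_date, name, location, grade, code — PK (role_id) and explicit NOT NULL columns excluded).
timesheets: 6 nullable (end_date, title, grade, hire_date, name, start_date — PK (timesheet_id) and explicit NOT NULL columns excluded).
salaries: 8 nullable (floor, status, budget, title, notes, code, start_date, score — PK (salary_id) and explicit NOT NULL columns excluded).
Total: 5 + 6 + 8 = 19.

19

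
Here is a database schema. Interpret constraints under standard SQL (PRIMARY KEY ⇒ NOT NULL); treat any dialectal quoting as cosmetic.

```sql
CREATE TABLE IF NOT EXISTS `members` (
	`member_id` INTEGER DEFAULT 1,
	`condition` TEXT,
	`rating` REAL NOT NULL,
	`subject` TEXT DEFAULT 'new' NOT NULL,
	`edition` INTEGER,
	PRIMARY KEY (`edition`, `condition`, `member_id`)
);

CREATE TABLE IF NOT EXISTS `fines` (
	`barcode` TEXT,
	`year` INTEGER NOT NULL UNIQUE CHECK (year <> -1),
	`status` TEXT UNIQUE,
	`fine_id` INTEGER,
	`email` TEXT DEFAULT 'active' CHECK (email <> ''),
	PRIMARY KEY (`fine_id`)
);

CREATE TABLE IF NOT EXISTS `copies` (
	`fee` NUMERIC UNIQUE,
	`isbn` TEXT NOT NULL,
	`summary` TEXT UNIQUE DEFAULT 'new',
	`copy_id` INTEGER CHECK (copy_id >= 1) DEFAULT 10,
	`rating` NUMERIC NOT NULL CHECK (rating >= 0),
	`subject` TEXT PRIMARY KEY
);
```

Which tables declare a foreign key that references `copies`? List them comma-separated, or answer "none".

No REFERENCES clause anywhere in the schema names copies.

none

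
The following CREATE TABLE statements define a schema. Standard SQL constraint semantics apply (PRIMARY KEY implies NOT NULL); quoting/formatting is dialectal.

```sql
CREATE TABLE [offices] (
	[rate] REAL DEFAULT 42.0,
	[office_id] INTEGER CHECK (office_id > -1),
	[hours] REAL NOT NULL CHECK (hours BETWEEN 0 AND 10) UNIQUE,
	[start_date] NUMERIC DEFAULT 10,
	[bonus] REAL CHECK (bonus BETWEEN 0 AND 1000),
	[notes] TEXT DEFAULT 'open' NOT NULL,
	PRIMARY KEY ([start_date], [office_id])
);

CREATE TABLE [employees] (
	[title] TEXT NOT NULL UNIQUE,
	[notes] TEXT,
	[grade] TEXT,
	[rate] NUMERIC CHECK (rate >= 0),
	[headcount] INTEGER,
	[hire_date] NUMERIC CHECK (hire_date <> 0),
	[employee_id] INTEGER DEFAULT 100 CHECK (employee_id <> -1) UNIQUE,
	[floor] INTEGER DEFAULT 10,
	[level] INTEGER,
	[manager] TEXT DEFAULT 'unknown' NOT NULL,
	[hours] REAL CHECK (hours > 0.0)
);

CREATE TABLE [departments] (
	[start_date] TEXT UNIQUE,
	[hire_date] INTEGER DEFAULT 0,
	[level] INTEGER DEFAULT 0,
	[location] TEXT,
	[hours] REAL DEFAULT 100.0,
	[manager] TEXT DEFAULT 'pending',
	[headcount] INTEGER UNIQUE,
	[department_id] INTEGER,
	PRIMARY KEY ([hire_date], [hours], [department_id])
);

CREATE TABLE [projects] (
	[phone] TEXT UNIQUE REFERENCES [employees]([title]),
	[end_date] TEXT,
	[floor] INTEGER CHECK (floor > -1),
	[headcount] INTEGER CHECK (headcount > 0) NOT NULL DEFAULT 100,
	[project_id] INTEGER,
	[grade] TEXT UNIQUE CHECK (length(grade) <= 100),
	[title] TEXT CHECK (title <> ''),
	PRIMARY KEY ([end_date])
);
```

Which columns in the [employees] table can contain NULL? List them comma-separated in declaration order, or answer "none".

- title: declared NOT NULL → not nullable.
- notes: no NOT NULL constraint applies → nullable.
- grade: no NOT NULL constraint applies → nullable.
- rate: CHECK does not forbid NULL (a CHECK constraint passes when its expression is NULL) → nullable.
- headcount: no NOT NULL constraint applies → nullable.
- hire_date: CHECK does not forbid NULL (a CHECK constraint passes when its expression is NULL) → nullable.
- employee_id: CHECK does not forbid NULL (a CHECK constraint passes when its expression is NULL) → nullable.
- floor: DEFAULT only fills an omitted column; an explicit NULL is still allowed → nullable.
- level: no NOT NULL constraint applies → nullable.
- manager: declared NOT NULL → not nullable.
- hours: CHECK does not forbid NULL (a CHECK constraint passes when its expression is NULL) → nullable.

notes, grade, rate, headcount, hire_date, employee_id, floor, level, hours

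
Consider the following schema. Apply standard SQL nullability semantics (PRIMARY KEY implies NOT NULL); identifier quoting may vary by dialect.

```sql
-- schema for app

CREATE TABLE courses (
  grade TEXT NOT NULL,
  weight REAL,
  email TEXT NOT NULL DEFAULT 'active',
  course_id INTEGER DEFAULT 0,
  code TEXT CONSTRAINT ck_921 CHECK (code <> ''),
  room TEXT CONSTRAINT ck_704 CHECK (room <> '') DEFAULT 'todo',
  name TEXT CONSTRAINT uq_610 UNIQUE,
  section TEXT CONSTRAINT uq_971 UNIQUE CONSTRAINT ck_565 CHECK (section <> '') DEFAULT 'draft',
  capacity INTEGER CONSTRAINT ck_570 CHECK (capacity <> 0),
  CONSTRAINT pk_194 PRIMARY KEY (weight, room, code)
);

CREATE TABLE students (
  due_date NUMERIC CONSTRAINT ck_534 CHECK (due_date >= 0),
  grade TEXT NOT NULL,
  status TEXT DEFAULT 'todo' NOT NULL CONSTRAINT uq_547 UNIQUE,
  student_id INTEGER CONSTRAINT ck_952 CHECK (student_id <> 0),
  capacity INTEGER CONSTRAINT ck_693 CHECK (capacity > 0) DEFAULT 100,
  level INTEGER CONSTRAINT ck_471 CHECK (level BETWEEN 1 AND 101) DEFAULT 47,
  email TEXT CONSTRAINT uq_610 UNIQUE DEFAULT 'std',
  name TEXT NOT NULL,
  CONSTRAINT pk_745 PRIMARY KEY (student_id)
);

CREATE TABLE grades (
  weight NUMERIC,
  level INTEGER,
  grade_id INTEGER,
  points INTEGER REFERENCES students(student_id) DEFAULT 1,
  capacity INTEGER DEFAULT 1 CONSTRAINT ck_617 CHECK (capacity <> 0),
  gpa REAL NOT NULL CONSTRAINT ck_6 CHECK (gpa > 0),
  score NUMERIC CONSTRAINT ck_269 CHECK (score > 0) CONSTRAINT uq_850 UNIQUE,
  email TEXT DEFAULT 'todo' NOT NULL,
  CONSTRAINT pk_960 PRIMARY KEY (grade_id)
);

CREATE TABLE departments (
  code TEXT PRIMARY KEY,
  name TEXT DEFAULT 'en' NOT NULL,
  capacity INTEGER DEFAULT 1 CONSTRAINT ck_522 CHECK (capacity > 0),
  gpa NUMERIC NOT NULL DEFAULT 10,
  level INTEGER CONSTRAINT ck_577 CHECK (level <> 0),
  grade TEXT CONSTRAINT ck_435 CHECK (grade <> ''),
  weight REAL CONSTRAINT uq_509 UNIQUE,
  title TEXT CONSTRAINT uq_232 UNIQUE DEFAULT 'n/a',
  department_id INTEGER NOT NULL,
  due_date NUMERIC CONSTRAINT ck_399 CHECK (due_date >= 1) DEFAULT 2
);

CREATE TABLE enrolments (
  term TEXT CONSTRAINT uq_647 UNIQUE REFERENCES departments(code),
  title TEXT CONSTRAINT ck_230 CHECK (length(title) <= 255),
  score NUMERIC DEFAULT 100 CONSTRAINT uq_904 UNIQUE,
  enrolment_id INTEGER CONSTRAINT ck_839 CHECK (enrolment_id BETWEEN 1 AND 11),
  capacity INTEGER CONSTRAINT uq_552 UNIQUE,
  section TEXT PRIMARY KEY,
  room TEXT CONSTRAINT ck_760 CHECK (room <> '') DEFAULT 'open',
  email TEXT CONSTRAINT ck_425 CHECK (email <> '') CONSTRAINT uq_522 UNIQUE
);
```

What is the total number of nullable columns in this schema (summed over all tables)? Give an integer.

26

courses: 4 nullable (course_id, name, section, capacity — PK (weight, room, code) and explicit NOT NULL columns excluded).
students: 4 nullable (due_date, capacity, level, email — PK (student_id) and explicit NOT NULL columns excluded).
grades: 5 nullable (weight, level, points, capacity, score — PK (grade_id) and explicit NOT NULL columns excluded).
departments: 6 nullable (capacity, level, grade, weight, title, due_date — PK (code) and explicit NOT NULL columns excluded).
enrolments: 7 nullable (term, title, score, enrolment_id, capacity, room, email — PK (section) and explicit NOT NULL columns excluded).
Total: 4 + 4 + 5 + 6 + 7 = 26.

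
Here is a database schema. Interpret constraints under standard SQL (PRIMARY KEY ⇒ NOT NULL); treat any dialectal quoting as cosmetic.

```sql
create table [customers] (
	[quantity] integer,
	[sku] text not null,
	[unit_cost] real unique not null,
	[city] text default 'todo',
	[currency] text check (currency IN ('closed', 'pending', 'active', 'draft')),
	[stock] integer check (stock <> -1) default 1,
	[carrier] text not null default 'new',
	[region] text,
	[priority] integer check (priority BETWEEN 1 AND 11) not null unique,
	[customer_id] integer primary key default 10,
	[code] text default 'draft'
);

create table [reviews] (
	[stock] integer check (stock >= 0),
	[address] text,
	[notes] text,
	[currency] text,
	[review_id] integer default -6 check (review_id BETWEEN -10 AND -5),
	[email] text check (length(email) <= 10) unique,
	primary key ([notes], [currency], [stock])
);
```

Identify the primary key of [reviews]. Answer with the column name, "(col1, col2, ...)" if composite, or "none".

(notes, currency, stock)

A table-level PRIMARY KEY clause names 3 columns: notes, currency, stock.
This is a composite key — the combination is unique, not each column individually.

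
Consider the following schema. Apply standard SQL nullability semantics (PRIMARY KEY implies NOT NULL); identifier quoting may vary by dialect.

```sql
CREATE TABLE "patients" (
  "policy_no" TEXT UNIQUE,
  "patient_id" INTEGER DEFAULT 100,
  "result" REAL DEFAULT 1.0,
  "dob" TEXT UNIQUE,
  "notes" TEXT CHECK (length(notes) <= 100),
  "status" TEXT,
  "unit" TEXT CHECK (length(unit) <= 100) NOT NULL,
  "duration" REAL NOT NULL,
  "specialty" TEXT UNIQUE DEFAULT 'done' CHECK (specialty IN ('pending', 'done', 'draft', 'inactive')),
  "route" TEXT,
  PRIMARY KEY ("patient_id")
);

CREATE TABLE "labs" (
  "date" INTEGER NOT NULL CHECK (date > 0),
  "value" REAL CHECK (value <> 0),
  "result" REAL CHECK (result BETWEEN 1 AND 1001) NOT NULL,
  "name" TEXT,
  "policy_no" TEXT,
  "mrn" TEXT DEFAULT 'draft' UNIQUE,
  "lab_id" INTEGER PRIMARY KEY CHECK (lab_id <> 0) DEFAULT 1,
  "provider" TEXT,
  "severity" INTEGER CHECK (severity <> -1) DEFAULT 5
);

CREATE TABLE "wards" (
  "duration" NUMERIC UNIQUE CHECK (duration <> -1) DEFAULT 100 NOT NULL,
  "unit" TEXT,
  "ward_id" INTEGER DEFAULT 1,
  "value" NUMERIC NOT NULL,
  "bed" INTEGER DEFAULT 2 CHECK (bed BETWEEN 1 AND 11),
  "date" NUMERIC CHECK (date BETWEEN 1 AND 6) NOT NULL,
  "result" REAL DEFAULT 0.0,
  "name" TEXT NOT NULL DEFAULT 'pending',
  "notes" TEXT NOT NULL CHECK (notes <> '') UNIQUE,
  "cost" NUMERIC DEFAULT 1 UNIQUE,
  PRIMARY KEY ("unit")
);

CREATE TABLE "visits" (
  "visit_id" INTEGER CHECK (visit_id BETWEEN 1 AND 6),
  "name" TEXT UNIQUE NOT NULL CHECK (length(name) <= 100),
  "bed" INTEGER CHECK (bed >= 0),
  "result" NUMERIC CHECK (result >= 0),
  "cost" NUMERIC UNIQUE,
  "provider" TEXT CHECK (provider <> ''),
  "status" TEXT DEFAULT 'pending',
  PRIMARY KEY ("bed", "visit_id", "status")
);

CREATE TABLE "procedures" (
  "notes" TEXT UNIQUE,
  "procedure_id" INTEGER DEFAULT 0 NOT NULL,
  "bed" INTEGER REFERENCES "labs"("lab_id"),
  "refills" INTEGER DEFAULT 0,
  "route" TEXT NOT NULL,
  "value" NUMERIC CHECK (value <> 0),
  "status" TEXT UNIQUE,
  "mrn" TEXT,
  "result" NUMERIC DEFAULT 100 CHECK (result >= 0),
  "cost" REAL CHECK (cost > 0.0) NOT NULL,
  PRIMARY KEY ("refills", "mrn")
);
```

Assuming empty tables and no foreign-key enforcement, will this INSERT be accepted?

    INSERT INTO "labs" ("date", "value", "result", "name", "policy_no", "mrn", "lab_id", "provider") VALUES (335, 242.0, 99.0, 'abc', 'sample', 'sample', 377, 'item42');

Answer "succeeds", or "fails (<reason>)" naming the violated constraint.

succeeds

NOT NULL columns: date is supplied; lab_id is supplied; result is supplied.
CHECK constraints: 335 satisfies (date > 0); 242.0 satisfies (value <> 0); 99.0 satisfies (result BETWEEN 1 AND 1001); 377 satisfies (lab_id <> 0).
No constraint is violated.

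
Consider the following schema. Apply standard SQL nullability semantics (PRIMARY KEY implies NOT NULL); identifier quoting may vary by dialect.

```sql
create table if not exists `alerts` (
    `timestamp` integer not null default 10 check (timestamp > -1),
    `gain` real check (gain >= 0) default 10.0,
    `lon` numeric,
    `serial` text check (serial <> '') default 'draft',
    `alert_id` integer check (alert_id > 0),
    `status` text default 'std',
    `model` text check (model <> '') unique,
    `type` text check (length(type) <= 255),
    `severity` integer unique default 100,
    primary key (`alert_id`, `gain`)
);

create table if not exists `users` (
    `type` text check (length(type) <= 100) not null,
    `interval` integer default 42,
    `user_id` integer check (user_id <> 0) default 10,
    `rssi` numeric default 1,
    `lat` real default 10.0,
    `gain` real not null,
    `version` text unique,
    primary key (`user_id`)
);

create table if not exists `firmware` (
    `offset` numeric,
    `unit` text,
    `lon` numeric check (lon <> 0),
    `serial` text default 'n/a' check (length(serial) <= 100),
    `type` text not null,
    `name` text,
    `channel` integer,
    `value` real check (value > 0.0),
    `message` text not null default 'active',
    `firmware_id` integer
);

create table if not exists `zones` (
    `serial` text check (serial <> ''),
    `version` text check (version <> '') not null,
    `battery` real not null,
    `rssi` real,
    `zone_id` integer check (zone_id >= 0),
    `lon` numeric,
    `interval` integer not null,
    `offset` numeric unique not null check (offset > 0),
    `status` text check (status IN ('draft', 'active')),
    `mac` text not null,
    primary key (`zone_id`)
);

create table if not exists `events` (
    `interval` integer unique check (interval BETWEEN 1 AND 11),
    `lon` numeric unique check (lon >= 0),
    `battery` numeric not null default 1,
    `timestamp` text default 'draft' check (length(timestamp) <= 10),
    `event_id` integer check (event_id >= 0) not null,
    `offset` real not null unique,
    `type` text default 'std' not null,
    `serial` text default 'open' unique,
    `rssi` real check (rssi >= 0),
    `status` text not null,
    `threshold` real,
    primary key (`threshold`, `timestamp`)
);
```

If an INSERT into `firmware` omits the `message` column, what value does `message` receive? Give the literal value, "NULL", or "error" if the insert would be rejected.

'active'

message has an explicit DEFAULT 'active'.
When the column is omitted from an INSERT, that default is used.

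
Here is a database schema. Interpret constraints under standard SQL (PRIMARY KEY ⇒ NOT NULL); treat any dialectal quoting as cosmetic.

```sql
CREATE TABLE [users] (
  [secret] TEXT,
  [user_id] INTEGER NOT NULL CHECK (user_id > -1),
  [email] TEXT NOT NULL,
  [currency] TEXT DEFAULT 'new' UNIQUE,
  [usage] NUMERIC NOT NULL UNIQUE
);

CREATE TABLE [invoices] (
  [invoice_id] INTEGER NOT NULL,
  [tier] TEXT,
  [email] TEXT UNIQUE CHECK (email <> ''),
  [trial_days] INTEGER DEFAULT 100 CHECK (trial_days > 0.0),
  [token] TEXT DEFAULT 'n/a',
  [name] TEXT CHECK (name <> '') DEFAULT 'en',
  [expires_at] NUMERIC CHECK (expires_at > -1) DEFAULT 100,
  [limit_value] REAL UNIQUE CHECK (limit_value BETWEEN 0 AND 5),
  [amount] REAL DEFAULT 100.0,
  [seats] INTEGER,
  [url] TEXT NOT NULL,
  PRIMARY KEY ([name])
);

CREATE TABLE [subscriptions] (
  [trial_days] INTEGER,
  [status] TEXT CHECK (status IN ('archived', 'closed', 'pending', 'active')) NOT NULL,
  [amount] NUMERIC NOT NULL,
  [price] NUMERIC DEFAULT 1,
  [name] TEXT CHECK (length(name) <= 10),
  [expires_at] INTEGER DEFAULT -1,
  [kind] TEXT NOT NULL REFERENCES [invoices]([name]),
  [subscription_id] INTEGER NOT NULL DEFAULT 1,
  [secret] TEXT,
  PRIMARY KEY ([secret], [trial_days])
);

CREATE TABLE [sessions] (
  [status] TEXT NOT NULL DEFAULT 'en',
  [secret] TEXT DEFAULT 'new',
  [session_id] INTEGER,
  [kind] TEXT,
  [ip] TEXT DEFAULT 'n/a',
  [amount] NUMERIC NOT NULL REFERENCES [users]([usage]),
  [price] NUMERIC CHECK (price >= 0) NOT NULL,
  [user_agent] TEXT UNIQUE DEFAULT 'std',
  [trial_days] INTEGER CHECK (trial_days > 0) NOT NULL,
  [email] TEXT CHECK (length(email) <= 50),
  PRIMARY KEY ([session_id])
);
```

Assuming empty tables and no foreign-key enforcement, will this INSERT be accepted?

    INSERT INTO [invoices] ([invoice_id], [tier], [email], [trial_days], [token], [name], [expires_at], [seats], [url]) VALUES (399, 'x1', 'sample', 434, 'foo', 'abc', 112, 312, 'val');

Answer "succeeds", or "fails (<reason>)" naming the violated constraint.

NOT NULL columns: invoice_id is supplied; name is supplied; url is supplied.
CHECK constraints: 'sample' satisfies (email <> ''); 434 satisfies (trial_days > 0.0); 'abc' satisfies (name <> ''); 112 satisfies (expires_at > -1).
No constraint is violated.

succeeds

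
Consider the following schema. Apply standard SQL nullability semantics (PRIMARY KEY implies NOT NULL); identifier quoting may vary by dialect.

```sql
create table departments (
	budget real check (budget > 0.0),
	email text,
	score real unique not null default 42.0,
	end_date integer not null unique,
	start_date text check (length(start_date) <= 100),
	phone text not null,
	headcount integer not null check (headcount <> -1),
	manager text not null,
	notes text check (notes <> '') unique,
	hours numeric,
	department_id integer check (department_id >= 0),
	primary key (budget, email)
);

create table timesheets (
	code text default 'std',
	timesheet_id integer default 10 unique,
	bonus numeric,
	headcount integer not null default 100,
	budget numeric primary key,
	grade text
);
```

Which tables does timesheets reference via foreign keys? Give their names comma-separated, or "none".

No column in timesheets has a REFERENCES clause.

none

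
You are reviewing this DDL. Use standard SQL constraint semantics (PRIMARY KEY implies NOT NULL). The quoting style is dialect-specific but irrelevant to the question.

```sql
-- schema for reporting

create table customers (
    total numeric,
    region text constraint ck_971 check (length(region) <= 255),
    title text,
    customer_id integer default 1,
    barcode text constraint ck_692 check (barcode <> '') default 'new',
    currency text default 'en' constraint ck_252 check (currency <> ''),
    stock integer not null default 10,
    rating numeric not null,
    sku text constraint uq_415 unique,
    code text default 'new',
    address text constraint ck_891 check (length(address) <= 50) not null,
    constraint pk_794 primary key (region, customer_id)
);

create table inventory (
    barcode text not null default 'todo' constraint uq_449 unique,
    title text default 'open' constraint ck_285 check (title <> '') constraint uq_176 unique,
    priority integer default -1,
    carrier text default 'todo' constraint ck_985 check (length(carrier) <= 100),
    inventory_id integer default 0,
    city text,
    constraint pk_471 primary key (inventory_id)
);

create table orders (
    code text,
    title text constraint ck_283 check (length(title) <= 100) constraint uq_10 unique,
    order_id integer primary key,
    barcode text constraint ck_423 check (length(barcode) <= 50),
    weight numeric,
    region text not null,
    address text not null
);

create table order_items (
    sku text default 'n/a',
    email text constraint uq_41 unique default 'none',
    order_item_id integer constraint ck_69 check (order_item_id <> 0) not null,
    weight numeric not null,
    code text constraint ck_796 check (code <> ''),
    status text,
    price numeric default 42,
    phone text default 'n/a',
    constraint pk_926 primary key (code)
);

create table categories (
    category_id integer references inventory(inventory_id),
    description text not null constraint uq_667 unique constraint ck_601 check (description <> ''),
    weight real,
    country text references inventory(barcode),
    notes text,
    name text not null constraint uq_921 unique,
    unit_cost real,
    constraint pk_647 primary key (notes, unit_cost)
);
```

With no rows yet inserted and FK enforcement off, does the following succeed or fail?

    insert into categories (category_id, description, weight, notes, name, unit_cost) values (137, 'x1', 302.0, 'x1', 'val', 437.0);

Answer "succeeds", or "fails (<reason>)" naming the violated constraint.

succeeds

NOT NULL columns: description is supplied; name is supplied; notes is supplied; unit_cost is supplied.
CHECK constraints: 'x1' satisfies (description <> '').
No constraint is violated.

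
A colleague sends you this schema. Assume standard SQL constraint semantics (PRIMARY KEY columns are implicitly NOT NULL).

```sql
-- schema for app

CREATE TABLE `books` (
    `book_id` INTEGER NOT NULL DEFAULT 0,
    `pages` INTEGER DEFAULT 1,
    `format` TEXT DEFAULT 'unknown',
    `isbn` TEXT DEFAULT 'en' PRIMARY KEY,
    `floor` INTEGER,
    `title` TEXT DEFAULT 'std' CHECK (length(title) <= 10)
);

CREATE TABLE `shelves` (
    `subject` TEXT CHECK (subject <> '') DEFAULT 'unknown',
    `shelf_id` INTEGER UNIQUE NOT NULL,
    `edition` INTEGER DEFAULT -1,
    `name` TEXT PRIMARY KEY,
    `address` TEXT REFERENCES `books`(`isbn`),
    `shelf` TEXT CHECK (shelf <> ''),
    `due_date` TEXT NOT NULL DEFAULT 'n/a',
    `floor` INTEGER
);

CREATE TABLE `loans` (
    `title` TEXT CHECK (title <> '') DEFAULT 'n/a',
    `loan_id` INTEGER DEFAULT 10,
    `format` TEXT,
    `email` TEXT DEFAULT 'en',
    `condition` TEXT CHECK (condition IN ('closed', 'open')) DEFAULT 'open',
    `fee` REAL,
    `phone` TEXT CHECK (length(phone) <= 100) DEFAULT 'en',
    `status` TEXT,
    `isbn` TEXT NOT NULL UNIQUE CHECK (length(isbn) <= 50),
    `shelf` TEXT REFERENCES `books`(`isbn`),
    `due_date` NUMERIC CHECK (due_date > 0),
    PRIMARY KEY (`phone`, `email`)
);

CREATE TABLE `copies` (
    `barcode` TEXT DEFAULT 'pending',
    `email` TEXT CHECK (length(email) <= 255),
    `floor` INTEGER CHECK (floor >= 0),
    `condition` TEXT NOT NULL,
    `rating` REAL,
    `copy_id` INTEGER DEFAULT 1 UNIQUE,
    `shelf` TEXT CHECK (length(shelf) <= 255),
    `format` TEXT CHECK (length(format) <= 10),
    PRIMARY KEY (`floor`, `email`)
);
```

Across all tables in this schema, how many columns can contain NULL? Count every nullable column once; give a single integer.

books: 4 nullable (pages, format, floor, title — PK (isbn) and explicit NOT NULL columns excluded).
shelves: 5 nullable (subject, edition, address, shelf, floor — PK (name) and explicit NOT NULL columns excluded).
loans: 8 nullable (title, loan_id, format, condition, fee, status, shelf, due_date — PK (phone, email) and explicit NOT NULL columns excluded).
copies: 5 nullable (barcode, rating, copy_id, shelf, format — PK (floor, email) and explicit NOT NULL columns excluded).
Total: 4 + 5 + 8 + 5 = 22.

22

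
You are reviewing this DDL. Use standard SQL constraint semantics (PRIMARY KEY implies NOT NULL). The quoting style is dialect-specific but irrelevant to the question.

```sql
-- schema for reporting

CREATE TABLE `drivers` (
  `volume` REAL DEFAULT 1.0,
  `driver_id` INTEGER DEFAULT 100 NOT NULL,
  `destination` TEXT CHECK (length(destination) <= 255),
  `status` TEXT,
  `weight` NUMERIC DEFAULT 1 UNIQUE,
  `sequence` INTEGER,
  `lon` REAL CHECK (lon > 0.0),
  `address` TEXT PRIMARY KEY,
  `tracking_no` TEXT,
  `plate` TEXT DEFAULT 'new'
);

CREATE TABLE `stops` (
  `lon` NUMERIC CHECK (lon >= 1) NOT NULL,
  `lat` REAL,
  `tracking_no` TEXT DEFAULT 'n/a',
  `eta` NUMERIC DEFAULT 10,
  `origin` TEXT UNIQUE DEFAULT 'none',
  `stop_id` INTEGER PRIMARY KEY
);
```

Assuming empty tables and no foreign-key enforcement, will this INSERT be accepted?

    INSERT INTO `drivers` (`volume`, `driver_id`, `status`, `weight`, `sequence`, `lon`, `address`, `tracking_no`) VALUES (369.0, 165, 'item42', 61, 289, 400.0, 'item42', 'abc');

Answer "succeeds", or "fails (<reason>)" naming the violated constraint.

succeeds

NOT NULL columns: address is supplied; driver_id is supplied.
CHECK constraints: 400.0 satisfies (lon > 0.0).
No constraint is violated.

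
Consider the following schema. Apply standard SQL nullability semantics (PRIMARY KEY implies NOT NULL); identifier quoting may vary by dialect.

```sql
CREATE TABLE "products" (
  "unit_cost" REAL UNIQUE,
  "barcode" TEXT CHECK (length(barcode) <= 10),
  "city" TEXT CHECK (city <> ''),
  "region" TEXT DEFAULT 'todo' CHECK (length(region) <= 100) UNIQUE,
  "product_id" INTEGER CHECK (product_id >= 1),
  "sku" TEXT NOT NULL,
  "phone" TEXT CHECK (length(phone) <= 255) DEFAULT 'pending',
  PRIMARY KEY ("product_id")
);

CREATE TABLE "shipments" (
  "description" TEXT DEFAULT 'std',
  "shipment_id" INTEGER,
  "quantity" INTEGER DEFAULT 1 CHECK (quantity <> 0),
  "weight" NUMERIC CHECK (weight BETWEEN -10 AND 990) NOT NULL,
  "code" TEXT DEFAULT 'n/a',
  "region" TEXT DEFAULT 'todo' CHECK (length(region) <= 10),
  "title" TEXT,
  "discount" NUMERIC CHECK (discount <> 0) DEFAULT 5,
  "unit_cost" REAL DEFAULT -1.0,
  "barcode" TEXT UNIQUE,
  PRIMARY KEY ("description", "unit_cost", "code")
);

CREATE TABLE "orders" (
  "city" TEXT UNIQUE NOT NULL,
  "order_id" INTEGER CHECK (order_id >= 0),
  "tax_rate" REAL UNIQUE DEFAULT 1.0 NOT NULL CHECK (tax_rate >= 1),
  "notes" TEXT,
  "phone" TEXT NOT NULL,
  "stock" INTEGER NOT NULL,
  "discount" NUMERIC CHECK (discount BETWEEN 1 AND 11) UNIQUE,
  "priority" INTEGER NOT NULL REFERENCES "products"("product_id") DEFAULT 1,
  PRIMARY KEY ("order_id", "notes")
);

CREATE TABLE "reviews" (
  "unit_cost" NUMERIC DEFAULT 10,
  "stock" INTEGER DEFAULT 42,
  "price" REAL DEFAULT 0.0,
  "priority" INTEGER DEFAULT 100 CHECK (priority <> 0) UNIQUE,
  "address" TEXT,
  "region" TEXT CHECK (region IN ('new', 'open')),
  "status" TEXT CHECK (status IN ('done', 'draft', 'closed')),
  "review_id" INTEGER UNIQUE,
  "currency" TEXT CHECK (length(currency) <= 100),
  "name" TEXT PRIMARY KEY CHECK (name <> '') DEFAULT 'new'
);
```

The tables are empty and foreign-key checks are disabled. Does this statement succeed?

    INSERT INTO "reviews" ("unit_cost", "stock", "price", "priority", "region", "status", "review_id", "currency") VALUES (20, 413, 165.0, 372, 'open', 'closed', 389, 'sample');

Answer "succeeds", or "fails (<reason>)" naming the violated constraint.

succeeds

NOT NULL columns: name defaults to 'new'.
CHECK constraints: 372 satisfies (priority <> 0); 'open' satisfies (region IN ('new', 'open')); 'closed' satisfies (status IN ('done', 'draft', 'closed')); 'sample' satisfies (length(currency) <= 100).
No constraint is violated.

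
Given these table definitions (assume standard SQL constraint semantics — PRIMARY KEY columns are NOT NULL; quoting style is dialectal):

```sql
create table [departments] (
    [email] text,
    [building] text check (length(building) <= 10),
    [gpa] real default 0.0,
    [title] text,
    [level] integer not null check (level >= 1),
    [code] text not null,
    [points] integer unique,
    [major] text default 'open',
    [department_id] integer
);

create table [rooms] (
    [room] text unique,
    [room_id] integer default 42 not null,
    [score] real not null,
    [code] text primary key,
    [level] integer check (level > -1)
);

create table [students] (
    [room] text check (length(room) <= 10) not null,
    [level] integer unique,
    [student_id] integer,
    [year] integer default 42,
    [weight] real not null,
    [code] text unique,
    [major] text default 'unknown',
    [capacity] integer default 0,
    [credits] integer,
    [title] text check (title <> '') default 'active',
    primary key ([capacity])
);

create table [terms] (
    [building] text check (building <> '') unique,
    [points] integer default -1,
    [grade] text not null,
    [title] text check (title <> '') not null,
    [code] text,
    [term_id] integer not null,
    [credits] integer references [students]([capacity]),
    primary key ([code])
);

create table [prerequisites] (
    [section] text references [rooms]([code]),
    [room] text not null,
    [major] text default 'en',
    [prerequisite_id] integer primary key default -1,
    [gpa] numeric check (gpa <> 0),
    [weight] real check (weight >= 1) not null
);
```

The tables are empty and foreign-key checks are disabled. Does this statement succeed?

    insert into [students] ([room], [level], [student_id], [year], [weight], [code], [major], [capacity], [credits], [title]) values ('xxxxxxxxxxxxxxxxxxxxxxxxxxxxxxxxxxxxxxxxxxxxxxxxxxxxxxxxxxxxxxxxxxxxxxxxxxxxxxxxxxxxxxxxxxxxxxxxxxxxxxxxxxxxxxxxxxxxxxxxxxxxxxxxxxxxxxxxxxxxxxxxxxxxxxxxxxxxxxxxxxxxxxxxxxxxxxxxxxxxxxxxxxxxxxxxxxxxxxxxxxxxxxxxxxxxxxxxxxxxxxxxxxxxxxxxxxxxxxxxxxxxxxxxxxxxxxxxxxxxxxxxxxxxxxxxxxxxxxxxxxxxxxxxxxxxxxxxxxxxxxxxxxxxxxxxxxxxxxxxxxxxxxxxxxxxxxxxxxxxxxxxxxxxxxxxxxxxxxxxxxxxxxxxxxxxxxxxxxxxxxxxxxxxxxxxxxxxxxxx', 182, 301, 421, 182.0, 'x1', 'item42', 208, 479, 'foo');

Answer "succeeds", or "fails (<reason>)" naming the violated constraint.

fails (CHECK on room)

The value 'xxxxxxxxxxxxxxxxxxxxxxxxxxxxxxxxxxxxxxxxxxxxxxxxxxxxxxxxxxxxxxxxxxxxxxxxxxxxxxxxxxxxxxxxxxxxxxxxxxxxxxxxxxxxxxxxxxxxxxxxxxxxxxxxxxxxxxxxxxxxxxxxxxxxxxxxxxxxxxxxxxxxxxxxxxxxxxxxxxxxxxxxxxxxxxxxxxxxxxxxxxxxxxxxxxxxxxxxxxxxxxxxxxxxxxxxxxxxxxxxxxxxxxxxxxxxxxxxxxxxxxxxxxxxxxxxxxxxxxxxxxxxxxxxxxxxxxxxxxxxxxxxxxxxxxxxxxxxxxxxxxxxxxxxxxxxxxxxxxxxxxxxxxxxxxxxxxxxxxxxxxxxxxxxxxxxxxxxxxxxxxxxxxxxxxxxxxxxxxxx' for room violates CHECK (length(room) <= 10).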